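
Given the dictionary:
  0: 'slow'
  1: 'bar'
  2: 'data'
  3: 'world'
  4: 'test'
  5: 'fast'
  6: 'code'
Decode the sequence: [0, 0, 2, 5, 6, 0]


Look up each index in the dictionary:
  0 -> 'slow'
  0 -> 'slow'
  2 -> 'data'
  5 -> 'fast'
  6 -> 'code'
  0 -> 'slow'

Decoded: "slow slow data fast code slow"


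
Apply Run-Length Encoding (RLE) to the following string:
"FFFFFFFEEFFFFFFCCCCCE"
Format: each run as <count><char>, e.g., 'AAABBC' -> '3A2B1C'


Scanning runs left to right:
  i=0: run of 'F' x 7 -> '7F'
  i=7: run of 'E' x 2 -> '2E'
  i=9: run of 'F' x 6 -> '6F'
  i=15: run of 'C' x 5 -> '5C'
  i=20: run of 'E' x 1 -> '1E'

RLE = 7F2E6F5C1E


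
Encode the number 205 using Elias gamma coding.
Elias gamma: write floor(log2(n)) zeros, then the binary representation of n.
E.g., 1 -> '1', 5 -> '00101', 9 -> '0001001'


num_bits = floor(log2(205)) + 1 = 8
leading_zeros = num_bits - 1 = 7
binary(205) = 11001101

Elias gamma(205) = '0000000' + '11001101' = 000000011001101 (15 bits)


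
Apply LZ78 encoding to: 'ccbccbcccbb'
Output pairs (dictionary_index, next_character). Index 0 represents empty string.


LZ78 encoding steps:
Dictionary: {0: ''}
Step 1: w='' (idx 0), next='c' -> output (0, 'c'), add 'c' as idx 1
Step 2: w='c' (idx 1), next='b' -> output (1, 'b'), add 'cb' as idx 2
Step 3: w='c' (idx 1), next='c' -> output (1, 'c'), add 'cc' as idx 3
Step 4: w='' (idx 0), next='b' -> output (0, 'b'), add 'b' as idx 4
Step 5: w='cc' (idx 3), next='c' -> output (3, 'c'), add 'ccc' as idx 5
Step 6: w='b' (idx 4), next='b' -> output (4, 'b'), add 'bb' as idx 6


Encoded: [(0, 'c'), (1, 'b'), (1, 'c'), (0, 'b'), (3, 'c'), (4, 'b')]


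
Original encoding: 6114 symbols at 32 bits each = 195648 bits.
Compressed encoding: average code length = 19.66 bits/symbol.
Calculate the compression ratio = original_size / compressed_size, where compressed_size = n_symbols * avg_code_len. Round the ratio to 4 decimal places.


original_size = n_symbols * orig_bits = 6114 * 32 = 195648 bits
compressed_size = n_symbols * avg_code_len = 6114 * 19.66 = 120201.24 bits
ratio = original_size / compressed_size = 195648 / 120201.24 = 1.6277

Compression ratio = 1.6277


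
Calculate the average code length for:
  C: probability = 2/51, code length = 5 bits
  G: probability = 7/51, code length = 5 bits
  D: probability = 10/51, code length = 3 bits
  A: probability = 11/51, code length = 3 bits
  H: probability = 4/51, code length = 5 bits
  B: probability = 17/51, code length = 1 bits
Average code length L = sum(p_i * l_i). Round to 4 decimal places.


Weighted contributions p_i * l_i:
  C: (2/51) * 5 = 10/51
  G: (7/51) * 5 = 35/51
  D: (10/51) * 3 = 30/51
  A: (11/51) * 3 = 33/51
  H: (4/51) * 5 = 20/51
  B: (17/51) * 1 = 17/51
Sum = (10 + 35 + 30 + 33 + 20 + 17)/51 = 145/51

L = 145/51 = 2.8431 bits/symbol


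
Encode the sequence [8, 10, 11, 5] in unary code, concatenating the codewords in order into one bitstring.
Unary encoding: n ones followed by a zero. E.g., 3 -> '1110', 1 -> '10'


Encode each number as n ones followed by a terminating 0:
  8 -> 111111110 (9 bits)
  10 -> 11111111110 (11 bits)
  11 -> 111111111110 (12 bits)
  5 -> 111110 (6 bits)
Total length = 9 + 11 + 12 + 6 = 38 bits.

Unary([8, 10, 11, 5]) = 11111111011111111110111111111110111110 (38 bits)


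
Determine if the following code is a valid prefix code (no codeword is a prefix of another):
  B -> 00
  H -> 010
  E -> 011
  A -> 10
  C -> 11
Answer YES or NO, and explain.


Checking each pair (does one codeword prefix another?):
  B='00' vs H='010': no prefix
  B='00' vs E='011': no prefix
  B='00' vs A='10': no prefix
  B='00' vs C='11': no prefix
  H='010' vs B='00': no prefix
  H='010' vs E='011': no prefix
  H='010' vs A='10': no prefix
  H='010' vs C='11': no prefix
  E='011' vs B='00': no prefix
  E='011' vs H='010': no prefix
  E='011' vs A='10': no prefix
  E='011' vs C='11': no prefix
  A='10' vs B='00': no prefix
  A='10' vs H='010': no prefix
  A='10' vs E='011': no prefix
  A='10' vs C='11': no prefix
  C='11' vs B='00': no prefix
  C='11' vs H='010': no prefix
  C='11' vs E='011': no prefix
  C='11' vs A='10': no prefix
No violation found over all pairs.

YES -- this is a valid prefix code. No codeword is a prefix of any other codeword.


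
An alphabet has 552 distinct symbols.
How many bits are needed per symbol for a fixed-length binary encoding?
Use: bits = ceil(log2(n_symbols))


log2(552) = 9.1085
Bracket: 2^9 = 512 < 552 <= 2^10 = 1024
So ceil(log2(552)) = 10

bits = ceil(log2(552)) = ceil(9.1085) = 10 bits


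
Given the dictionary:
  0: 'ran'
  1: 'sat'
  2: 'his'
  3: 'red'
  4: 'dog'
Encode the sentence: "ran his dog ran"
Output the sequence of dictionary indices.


Look up each word in the dictionary:
  'ran' -> 0
  'his' -> 2
  'dog' -> 4
  'ran' -> 0

Encoded: [0, 2, 4, 0]


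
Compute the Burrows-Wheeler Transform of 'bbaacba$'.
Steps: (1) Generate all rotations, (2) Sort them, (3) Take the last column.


Rotations (sorted):
  0: $bbaacba -> last char: a
  1: a$bbaacb -> last char: b
  2: aacba$bb -> last char: b
  3: acba$bba -> last char: a
  4: ba$bbaac -> last char: c
  5: baacba$b -> last char: b
  6: bbaacba$ -> last char: $
  7: cba$bbaa -> last char: a


BWT = abbacb$a


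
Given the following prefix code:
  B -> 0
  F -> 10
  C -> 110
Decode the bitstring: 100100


Decoding step by step:
Bits 10 -> F
Bits 0 -> B
Bits 10 -> F
Bits 0 -> B


Decoded message: FBFB


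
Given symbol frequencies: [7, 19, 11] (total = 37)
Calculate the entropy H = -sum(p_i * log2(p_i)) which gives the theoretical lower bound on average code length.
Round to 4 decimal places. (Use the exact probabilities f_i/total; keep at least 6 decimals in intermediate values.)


Per-symbol terms -p_i * log2(p_i) with p_i = f_i/37:
  p = 7/37 = 0.189189: log2(p) = -2.402098, -p*log2(p) = 0.454451
  p = 19/37 = 0.513514: log2(p) = -0.961526, -p*log2(p) = 0.493757
  p = 11/37 = 0.297297: log2(p) = -1.750022, -p*log2(p) = 0.520277
H = 0.454451 + 0.493757 + 0.520277 = 1.468485

H = 1.4685 bits/symbol


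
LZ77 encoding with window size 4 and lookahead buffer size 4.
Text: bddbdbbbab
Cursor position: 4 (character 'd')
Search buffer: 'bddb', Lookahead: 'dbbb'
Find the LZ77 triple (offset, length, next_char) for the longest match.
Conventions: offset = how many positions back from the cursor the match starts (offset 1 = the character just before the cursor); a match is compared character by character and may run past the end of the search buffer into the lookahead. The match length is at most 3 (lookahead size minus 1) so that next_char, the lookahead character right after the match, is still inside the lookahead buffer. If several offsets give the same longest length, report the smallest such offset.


Try each offset into the search buffer:
  offset=1 (pos 3, char 'b'): match length 0
  offset=2 (pos 2, char 'd'): match length 2
  offset=3 (pos 1, char 'd'): match length 1
  offset=4 (pos 0, char 'b'): match length 0
Longest match has length 2 at offset 2.
next_char = character at position 4 + 2 = 6 -> 'b'

Best match: offset=2, length=2 (matching 'db' starting at position 2)
LZ77 triple: (2, 2, 'b')


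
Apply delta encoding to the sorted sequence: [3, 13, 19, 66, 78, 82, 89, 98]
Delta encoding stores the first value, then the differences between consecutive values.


First value: 3
Deltas:
  13 - 3 = 10
  19 - 13 = 6
  66 - 19 = 47
  78 - 66 = 12
  82 - 78 = 4
  89 - 82 = 7
  98 - 89 = 9


Delta encoded: [3, 10, 6, 47, 12, 4, 7, 9]


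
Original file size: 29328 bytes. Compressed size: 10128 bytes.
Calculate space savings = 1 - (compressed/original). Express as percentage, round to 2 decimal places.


ratio = compressed/original = 10128/29328 = 0.345336
savings = 1 - ratio = 1 - 0.345336 = 0.654664
as a percentage: 0.654664 * 100 = 65.47%

Space savings = 1 - 10128/29328 = 65.47%


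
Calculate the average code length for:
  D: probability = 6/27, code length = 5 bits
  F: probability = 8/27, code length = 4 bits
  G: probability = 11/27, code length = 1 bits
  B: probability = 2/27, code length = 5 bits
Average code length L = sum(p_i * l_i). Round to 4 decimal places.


Weighted contributions p_i * l_i:
  D: (6/27) * 5 = 30/27
  F: (8/27) * 4 = 32/27
  G: (11/27) * 1 = 11/27
  B: (2/27) * 5 = 10/27
Sum = (30 + 32 + 11 + 10)/27 = 83/27

L = 83/27 = 3.0741 bits/symbol


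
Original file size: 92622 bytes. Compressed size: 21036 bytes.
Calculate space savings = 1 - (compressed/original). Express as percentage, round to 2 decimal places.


ratio = compressed/original = 21036/92622 = 0.227117
savings = 1 - ratio = 1 - 0.227117 = 0.772883
as a percentage: 0.772883 * 100 = 77.29%

Space savings = 1 - 21036/92622 = 77.29%


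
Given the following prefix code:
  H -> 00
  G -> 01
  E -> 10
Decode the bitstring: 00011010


Decoding step by step:
Bits 00 -> H
Bits 01 -> G
Bits 10 -> E
Bits 10 -> E


Decoded message: HGEE


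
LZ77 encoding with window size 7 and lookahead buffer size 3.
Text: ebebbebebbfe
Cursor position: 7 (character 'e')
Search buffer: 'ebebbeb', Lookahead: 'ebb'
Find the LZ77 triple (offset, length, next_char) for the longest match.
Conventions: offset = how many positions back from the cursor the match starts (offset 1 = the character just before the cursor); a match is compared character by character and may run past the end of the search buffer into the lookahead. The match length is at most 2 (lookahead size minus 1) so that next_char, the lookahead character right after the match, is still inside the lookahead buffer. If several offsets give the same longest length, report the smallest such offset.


Try each offset into the search buffer:
  offset=1 (pos 6, char 'b'): match length 0
  offset=2 (pos 5, char 'e'): match length 2
  offset=3 (pos 4, char 'b'): match length 0
  offset=4 (pos 3, char 'b'): match length 0
  offset=5 (pos 2, char 'e'): match length 2
  offset=6 (pos 1, char 'b'): match length 0
  offset=7 (pos 0, char 'e'): match length 2
Longest match has length 2, found at offsets 2, 5, 7; take the smallest, offset 2.
next_char = character at position 7 + 2 = 9 -> 'b'

Best match: offset=2, length=2 (matching 'eb' starting at position 5)
LZ77 triple: (2, 2, 'b')


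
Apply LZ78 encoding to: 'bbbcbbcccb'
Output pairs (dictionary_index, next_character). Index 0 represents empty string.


LZ78 encoding steps:
Dictionary: {0: ''}
Step 1: w='' (idx 0), next='b' -> output (0, 'b'), add 'b' as idx 1
Step 2: w='b' (idx 1), next='b' -> output (1, 'b'), add 'bb' as idx 2
Step 3: w='' (idx 0), next='c' -> output (0, 'c'), add 'c' as idx 3
Step 4: w='bb' (idx 2), next='c' -> output (2, 'c'), add 'bbc' as idx 4
Step 5: w='c' (idx 3), next='c' -> output (3, 'c'), add 'cc' as idx 5
Step 6: w='b' (idx 1), end of input -> output (1, '')


Encoded: [(0, 'b'), (1, 'b'), (0, 'c'), (2, 'c'), (3, 'c'), (1, '')]


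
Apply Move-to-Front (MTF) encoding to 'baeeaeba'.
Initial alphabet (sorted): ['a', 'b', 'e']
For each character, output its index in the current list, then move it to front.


MTF encoding:
'b': index 1 in ['a', 'b', 'e'] -> ['b', 'a', 'e']
'a': index 1 in ['b', 'a', 'e'] -> ['a', 'b', 'e']
'e': index 2 in ['a', 'b', 'e'] -> ['e', 'a', 'b']
'e': index 0 in ['e', 'a', 'b'] -> ['e', 'a', 'b']
'a': index 1 in ['e', 'a', 'b'] -> ['a', 'e', 'b']
'e': index 1 in ['a', 'e', 'b'] -> ['e', 'a', 'b']
'b': index 2 in ['e', 'a', 'b'] -> ['b', 'e', 'a']
'a': index 2 in ['b', 'e', 'a'] -> ['a', 'b', 'e']


Output: [1, 1, 2, 0, 1, 1, 2, 2]


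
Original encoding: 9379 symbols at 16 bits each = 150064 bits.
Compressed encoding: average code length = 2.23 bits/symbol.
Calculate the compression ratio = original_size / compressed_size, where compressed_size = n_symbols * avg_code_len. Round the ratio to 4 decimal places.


original_size = n_symbols * orig_bits = 9379 * 16 = 150064 bits
compressed_size = n_symbols * avg_code_len = 9379 * 2.23 = 20915.17 bits
ratio = original_size / compressed_size = 150064 / 20915.17 = 7.1749

Compression ratio = 7.1749


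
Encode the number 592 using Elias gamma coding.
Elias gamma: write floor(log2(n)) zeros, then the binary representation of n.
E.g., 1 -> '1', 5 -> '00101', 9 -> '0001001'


num_bits = floor(log2(592)) + 1 = 10
leading_zeros = num_bits - 1 = 9
binary(592) = 1001010000

Elias gamma(592) = '000000000' + '1001010000' = 0000000001001010000 (19 bits)


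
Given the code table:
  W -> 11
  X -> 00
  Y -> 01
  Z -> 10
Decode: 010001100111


Decoding:
01 -> Y
00 -> X
01 -> Y
10 -> Z
01 -> Y
11 -> W


Result: YXYZYW


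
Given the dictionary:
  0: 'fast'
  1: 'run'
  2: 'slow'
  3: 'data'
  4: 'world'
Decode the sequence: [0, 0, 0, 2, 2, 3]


Look up each index in the dictionary:
  0 -> 'fast'
  0 -> 'fast'
  0 -> 'fast'
  2 -> 'slow'
  2 -> 'slow'
  3 -> 'data'

Decoded: "fast fast fast slow slow data"


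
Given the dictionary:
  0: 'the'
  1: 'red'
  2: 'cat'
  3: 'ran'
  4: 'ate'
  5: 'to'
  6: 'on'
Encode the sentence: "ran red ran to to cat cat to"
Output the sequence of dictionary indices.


Look up each word in the dictionary:
  'ran' -> 3
  'red' -> 1
  'ran' -> 3
  'to' -> 5
  'to' -> 5
  'cat' -> 2
  'cat' -> 2
  'to' -> 5

Encoded: [3, 1, 3, 5, 5, 2, 2, 5]


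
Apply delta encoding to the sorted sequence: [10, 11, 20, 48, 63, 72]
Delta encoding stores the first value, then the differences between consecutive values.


First value: 10
Deltas:
  11 - 10 = 1
  20 - 11 = 9
  48 - 20 = 28
  63 - 48 = 15
  72 - 63 = 9


Delta encoded: [10, 1, 9, 28, 15, 9]


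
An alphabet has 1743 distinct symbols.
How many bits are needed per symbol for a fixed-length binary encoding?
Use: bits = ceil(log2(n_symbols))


log2(1743) = 10.7674
Bracket: 2^10 = 1024 < 1743 <= 2^11 = 2048
So ceil(log2(1743)) = 11

bits = ceil(log2(1743)) = ceil(10.7674) = 11 bits


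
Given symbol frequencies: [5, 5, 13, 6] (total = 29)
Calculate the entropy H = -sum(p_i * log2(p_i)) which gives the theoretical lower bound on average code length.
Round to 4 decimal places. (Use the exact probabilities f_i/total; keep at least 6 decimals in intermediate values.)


Per-symbol terms -p_i * log2(p_i) with p_i = f_i/29:
  p = 5/29 = 0.172414: log2(p) = -2.536053, -p*log2(p) = 0.437251
  p = 5/29 = 0.172414: log2(p) = -2.536053, -p*log2(p) = 0.437251
  p = 13/29 = 0.448276: log2(p) = -1.157541, -p*log2(p) = 0.518898
  p = 6/29 = 0.206897: log2(p) = -2.273018, -p*log2(p) = 0.470280
H = 0.437251 + 0.437251 + 0.518898 + 0.470280 = 1.863680

H = 1.8637 bits/symbol


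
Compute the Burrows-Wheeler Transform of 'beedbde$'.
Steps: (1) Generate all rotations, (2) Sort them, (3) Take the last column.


Rotations (sorted):
  0: $beedbde -> last char: e
  1: bde$beed -> last char: d
  2: beedbde$ -> last char: $
  3: dbde$bee -> last char: e
  4: de$beedb -> last char: b
  5: e$beedbd -> last char: d
  6: edbde$be -> last char: e
  7: eedbde$b -> last char: b


BWT = ed$ebdeb


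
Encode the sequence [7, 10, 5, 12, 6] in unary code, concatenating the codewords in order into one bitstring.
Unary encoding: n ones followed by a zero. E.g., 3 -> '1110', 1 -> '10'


Encode each number as n ones followed by a terminating 0:
  7 -> 11111110 (8 bits)
  10 -> 11111111110 (11 bits)
  5 -> 111110 (6 bits)
  12 -> 1111111111110 (13 bits)
  6 -> 1111110 (7 bits)
Total length = 8 + 11 + 6 + 13 + 7 = 45 bits.

Unary([7, 10, 5, 12, 6]) = 111111101111111111011111011111111111101111110 (45 bits)


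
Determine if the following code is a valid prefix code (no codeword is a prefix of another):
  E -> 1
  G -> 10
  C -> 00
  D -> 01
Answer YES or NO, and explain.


Checking each pair (does one codeword prefix another?):
  E='1' vs G='10': prefix -- VIOLATION

NO -- this is NOT a valid prefix code. E (1) is a prefix of G (10).


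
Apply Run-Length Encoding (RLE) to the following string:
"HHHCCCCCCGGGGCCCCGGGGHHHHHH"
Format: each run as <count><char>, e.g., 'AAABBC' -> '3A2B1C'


Scanning runs left to right:
  i=0: run of 'H' x 3 -> '3H'
  i=3: run of 'C' x 6 -> '6C'
  i=9: run of 'G' x 4 -> '4G'
  i=13: run of 'C' x 4 -> '4C'
  i=17: run of 'G' x 4 -> '4G'
  i=21: run of 'H' x 6 -> '6H'

RLE = 3H6C4G4C4G6H


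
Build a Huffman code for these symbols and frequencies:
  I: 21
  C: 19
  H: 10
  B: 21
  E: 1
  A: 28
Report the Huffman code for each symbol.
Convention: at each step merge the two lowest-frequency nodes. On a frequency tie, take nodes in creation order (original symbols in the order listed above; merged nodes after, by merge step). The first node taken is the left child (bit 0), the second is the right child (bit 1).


Huffman tree construction:
Step 1: Merge E(1) + H(10) = 11
Step 2: Merge (E+H)(11) + C(19) = 30
Step 3: Merge I(21) + B(21) = 42
Step 4: Merge A(28) + ((E+H)+C)(30) = 58
Step 5: Merge (I+B)(42) + (A+((E+H)+C))(58) = 100
Read each symbol's code off the tree from the root (left child = 0, right child = 1).

Codes:
  I: 00 (length 2)
  C: 111 (length 3)
  H: 1101 (length 4)
  B: 01 (length 2)
  E: 1100 (length 4)
  A: 10 (length 2)
Average code length: 241/100 = 2.4100 bits/symbol


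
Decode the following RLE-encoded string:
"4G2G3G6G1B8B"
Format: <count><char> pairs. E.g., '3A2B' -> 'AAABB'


Expanding each <count><char> pair:
  4G -> 'GGGG'
  2G -> 'GG'
  3G -> 'GGG'
  6G -> 'GGGGGG'
  1B -> 'B'
  8B -> 'BBBBBBBB'

Decoded = GGGGGGGGGGGGGGGBBBBBBBBB


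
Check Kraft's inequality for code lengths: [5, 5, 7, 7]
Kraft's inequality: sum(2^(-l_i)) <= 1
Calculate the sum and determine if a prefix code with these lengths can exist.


Sum = 2^(-5) + 2^(-5) + 2^(-7) + 2^(-7)
    = 0.03125 + 0.03125 + 0.0078125 + 0.0078125
    = 10/128 = 0.078125
Since 0.078125 <= 1, Kraft's inequality IS satisfied.
A prefix code with these lengths CAN exist.

Kraft sum = 0.078125. Satisfied.


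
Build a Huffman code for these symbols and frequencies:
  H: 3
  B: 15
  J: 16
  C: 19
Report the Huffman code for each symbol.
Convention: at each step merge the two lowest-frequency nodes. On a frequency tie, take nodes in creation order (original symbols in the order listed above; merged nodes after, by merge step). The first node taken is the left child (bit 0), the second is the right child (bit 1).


Huffman tree construction:
Step 1: Merge H(3) + B(15) = 18
Step 2: Merge J(16) + (H+B)(18) = 34
Step 3: Merge C(19) + (J+(H+B))(34) = 53
Read each symbol's code off the tree from the root (left child = 0, right child = 1).

Codes:
  H: 110 (length 3)
  B: 111 (length 3)
  J: 10 (length 2)
  C: 0 (length 1)
Average code length: 105/53 = 1.9811 bits/symbol


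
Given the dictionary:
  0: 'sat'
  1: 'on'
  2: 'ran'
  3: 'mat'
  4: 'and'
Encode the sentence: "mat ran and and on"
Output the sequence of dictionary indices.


Look up each word in the dictionary:
  'mat' -> 3
  'ran' -> 2
  'and' -> 4
  'and' -> 4
  'on' -> 1

Encoded: [3, 2, 4, 4, 1]


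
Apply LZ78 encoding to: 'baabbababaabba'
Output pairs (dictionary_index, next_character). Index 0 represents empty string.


LZ78 encoding steps:
Dictionary: {0: ''}
Step 1: w='' (idx 0), next='b' -> output (0, 'b'), add 'b' as idx 1
Step 2: w='' (idx 0), next='a' -> output (0, 'a'), add 'a' as idx 2
Step 3: w='a' (idx 2), next='b' -> output (2, 'b'), add 'ab' as idx 3
Step 4: w='b' (idx 1), next='a' -> output (1, 'a'), add 'ba' as idx 4
Step 5: w='ba' (idx 4), next='b' -> output (4, 'b'), add 'bab' as idx 5
Step 6: w='a' (idx 2), next='a' -> output (2, 'a'), add 'aa' as idx 6
Step 7: w='b' (idx 1), next='b' -> output (1, 'b'), add 'bb' as idx 7
Step 8: w='a' (idx 2), end of input -> output (2, '')


Encoded: [(0, 'b'), (0, 'a'), (2, 'b'), (1, 'a'), (4, 'b'), (2, 'a'), (1, 'b'), (2, '')]


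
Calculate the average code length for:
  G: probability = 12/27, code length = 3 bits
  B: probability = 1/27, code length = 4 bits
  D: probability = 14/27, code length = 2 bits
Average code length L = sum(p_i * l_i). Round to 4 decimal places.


Weighted contributions p_i * l_i:
  G: (12/27) * 3 = 36/27
  B: (1/27) * 4 = 4/27
  D: (14/27) * 2 = 28/27
Sum = (36 + 4 + 28)/27 = 68/27

L = 68/27 = 2.5185 bits/symbol


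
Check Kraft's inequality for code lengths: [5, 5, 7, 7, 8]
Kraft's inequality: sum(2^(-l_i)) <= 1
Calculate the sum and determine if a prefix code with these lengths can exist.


Sum = 2^(-5) + 2^(-5) + 2^(-7) + 2^(-7) + 2^(-8)
    = 0.03125 + 0.03125 + 0.0078125 + 0.0078125 + 0.00390625
    = 21/256 = 0.08203125
Since 0.08203125 <= 1, Kraft's inequality IS satisfied.
A prefix code with these lengths CAN exist.

Kraft sum = 0.08203125. Satisfied.


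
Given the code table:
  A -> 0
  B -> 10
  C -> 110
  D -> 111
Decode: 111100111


Decoding:
111 -> D
10 -> B
0 -> A
111 -> D


Result: DBAD


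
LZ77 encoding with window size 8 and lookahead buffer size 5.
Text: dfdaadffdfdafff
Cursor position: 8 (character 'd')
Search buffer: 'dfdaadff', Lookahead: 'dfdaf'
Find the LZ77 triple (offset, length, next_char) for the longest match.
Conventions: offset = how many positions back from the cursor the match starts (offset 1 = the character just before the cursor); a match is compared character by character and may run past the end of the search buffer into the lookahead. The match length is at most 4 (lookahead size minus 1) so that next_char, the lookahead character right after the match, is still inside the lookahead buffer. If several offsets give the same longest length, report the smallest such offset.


Try each offset into the search buffer:
  offset=1 (pos 7, char 'f'): match length 0
  offset=2 (pos 6, char 'f'): match length 0
  offset=3 (pos 5, char 'd'): match length 2
  offset=4 (pos 4, char 'a'): match length 0
  offset=5 (pos 3, char 'a'): match length 0
  offset=6 (pos 2, char 'd'): match length 1
  offset=7 (pos 1, char 'f'): match length 0
  offset=8 (pos 0, char 'd'): match length 4
Longest match has length 4 at offset 8.
next_char = character at position 8 + 4 = 12 -> 'f'

Best match: offset=8, length=4 (matching 'dfda' starting at position 0)
LZ77 triple: (8, 4, 'f')


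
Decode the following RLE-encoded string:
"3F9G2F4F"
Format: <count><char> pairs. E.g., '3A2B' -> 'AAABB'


Expanding each <count><char> pair:
  3F -> 'FFF'
  9G -> 'GGGGGGGGG'
  2F -> 'FF'
  4F -> 'FFFF'

Decoded = FFFGGGGGGGGGFFFFFF


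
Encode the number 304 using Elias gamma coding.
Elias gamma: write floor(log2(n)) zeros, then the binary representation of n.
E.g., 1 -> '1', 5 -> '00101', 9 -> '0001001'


num_bits = floor(log2(304)) + 1 = 9
leading_zeros = num_bits - 1 = 8
binary(304) = 100110000

Elias gamma(304) = '00000000' + '100110000' = 00000000100110000 (17 bits)


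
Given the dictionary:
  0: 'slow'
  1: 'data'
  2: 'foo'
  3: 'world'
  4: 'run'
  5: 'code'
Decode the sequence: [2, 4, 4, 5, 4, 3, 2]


Look up each index in the dictionary:
  2 -> 'foo'
  4 -> 'run'
  4 -> 'run'
  5 -> 'code'
  4 -> 'run'
  3 -> 'world'
  2 -> 'foo'

Decoded: "foo run run code run world foo"


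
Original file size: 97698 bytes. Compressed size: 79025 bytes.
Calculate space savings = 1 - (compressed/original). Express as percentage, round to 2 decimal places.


ratio = compressed/original = 79025/97698 = 0.80887
savings = 1 - ratio = 1 - 0.80887 = 0.19113
as a percentage: 0.19113 * 100 = 19.11%

Space savings = 1 - 79025/97698 = 19.11%


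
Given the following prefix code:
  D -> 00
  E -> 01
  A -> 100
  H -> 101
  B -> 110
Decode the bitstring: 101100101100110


Decoding step by step:
Bits 101 -> H
Bits 100 -> A
Bits 101 -> H
Bits 100 -> A
Bits 110 -> B


Decoded message: HAHAB


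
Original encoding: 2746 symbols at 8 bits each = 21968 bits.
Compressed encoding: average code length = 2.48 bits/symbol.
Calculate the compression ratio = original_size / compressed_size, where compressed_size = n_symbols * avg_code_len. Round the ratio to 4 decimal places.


original_size = n_symbols * orig_bits = 2746 * 8 = 21968 bits
compressed_size = n_symbols * avg_code_len = 2746 * 2.48 = 6810.08 bits
ratio = original_size / compressed_size = 21968 / 6810.08 = 3.2258

Compression ratio = 3.2258


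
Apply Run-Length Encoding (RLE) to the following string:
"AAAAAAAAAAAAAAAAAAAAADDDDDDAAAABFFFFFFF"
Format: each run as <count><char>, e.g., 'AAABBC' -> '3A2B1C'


Scanning runs left to right:
  i=0: run of 'A' x 21 -> '21A'
  i=21: run of 'D' x 6 -> '6D'
  i=27: run of 'A' x 4 -> '4A'
  i=31: run of 'B' x 1 -> '1B'
  i=32: run of 'F' x 7 -> '7F'

RLE = 21A6D4A1B7F


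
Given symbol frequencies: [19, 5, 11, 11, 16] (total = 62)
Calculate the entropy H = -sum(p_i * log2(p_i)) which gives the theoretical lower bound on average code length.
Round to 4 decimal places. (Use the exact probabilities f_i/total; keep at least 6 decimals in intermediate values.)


Per-symbol terms -p_i * log2(p_i) with p_i = f_i/62:
  p = 19/62 = 0.306452: log2(p) = -1.706269, -p*log2(p) = 0.522889
  p = 5/62 = 0.080645: log2(p) = -3.632268, -p*log2(p) = 0.292925
  p = 11/62 = 0.177419: log2(p) = -2.494765, -p*log2(p) = 0.442620
  p = 11/62 = 0.177419: log2(p) = -2.494765, -p*log2(p) = 0.442620
  p = 16/62 = 0.258065: log2(p) = -1.954196, -p*log2(p) = 0.504309
H = 0.522889 + 0.292925 + 0.442620 + 0.442620 + 0.504309 = 2.205363

H = 2.2054 bits/symbol


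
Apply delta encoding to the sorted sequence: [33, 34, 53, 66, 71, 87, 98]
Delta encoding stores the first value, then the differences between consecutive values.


First value: 33
Deltas:
  34 - 33 = 1
  53 - 34 = 19
  66 - 53 = 13
  71 - 66 = 5
  87 - 71 = 16
  98 - 87 = 11


Delta encoded: [33, 1, 19, 13, 5, 16, 11]


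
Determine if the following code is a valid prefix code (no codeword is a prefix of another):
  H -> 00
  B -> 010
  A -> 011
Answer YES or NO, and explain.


Checking each pair (does one codeword prefix another?):
  H='00' vs B='010': no prefix
  H='00' vs A='011': no prefix
  B='010' vs H='00': no prefix
  B='010' vs A='011': no prefix
  A='011' vs H='00': no prefix
  A='011' vs B='010': no prefix
No violation found over all pairs.

YES -- this is a valid prefix code. No codeword is a prefix of any other codeword.


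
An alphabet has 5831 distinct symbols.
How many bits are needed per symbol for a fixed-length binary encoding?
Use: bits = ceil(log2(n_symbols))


log2(5831) = 12.5095
Bracket: 2^12 = 4096 < 5831 <= 2^13 = 8192
So ceil(log2(5831)) = 13

bits = ceil(log2(5831)) = ceil(12.5095) = 13 bits


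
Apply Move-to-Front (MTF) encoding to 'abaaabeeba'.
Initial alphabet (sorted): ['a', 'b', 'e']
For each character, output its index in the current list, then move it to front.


MTF encoding:
'a': index 0 in ['a', 'b', 'e'] -> ['a', 'b', 'e']
'b': index 1 in ['a', 'b', 'e'] -> ['b', 'a', 'e']
'a': index 1 in ['b', 'a', 'e'] -> ['a', 'b', 'e']
'a': index 0 in ['a', 'b', 'e'] -> ['a', 'b', 'e']
'a': index 0 in ['a', 'b', 'e'] -> ['a', 'b', 'e']
'b': index 1 in ['a', 'b', 'e'] -> ['b', 'a', 'e']
'e': index 2 in ['b', 'a', 'e'] -> ['e', 'b', 'a']
'e': index 0 in ['e', 'b', 'a'] -> ['e', 'b', 'a']
'b': index 1 in ['e', 'b', 'a'] -> ['b', 'e', 'a']
'a': index 2 in ['b', 'e', 'a'] -> ['a', 'b', 'e']


Output: [0, 1, 1, 0, 0, 1, 2, 0, 1, 2]


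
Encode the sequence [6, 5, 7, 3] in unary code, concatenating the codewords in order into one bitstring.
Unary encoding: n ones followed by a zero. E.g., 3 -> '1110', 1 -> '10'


Encode each number as n ones followed by a terminating 0:
  6 -> 1111110 (7 bits)
  5 -> 111110 (6 bits)
  7 -> 11111110 (8 bits)
  3 -> 1110 (4 bits)
Total length = 7 + 6 + 8 + 4 = 25 bits.

Unary([6, 5, 7, 3]) = 1111110111110111111101110 (25 bits)


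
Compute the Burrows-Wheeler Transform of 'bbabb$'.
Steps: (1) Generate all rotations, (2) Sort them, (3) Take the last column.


Rotations (sorted):
  0: $bbabb -> last char: b
  1: abb$bb -> last char: b
  2: b$bbab -> last char: b
  3: babb$b -> last char: b
  4: bb$bba -> last char: a
  5: bbabb$ -> last char: $


BWT = bbbba$


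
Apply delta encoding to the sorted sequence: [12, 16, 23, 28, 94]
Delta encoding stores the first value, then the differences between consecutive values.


First value: 12
Deltas:
  16 - 12 = 4
  23 - 16 = 7
  28 - 23 = 5
  94 - 28 = 66


Delta encoded: [12, 4, 7, 5, 66]


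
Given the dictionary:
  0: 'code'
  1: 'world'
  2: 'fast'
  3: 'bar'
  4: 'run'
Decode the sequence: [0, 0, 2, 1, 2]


Look up each index in the dictionary:
  0 -> 'code'
  0 -> 'code'
  2 -> 'fast'
  1 -> 'world'
  2 -> 'fast'

Decoded: "code code fast world fast"


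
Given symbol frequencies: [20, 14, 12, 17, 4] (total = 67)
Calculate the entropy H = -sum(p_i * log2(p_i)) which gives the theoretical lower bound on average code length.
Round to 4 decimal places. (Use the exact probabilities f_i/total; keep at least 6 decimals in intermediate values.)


Per-symbol terms -p_i * log2(p_i) with p_i = f_i/67:
  p = 20/67 = 0.298507: log2(p) = -1.744161, -p*log2(p) = 0.520645
  p = 14/67 = 0.208955: log2(p) = -2.258734, -p*log2(p) = 0.471974
  p = 12/67 = 0.179104: log2(p) = -2.481127, -p*log2(p) = 0.444381
  p = 17/67 = 0.253731: log2(p) = -1.978626, -p*log2(p) = 0.502040
  p = 4/67 = 0.059701: log2(p) = -4.066089, -p*log2(p) = 0.242752
H = 0.520645 + 0.471974 + 0.444381 + 0.502040 + 0.242752 = 2.181792

H = 2.1818 bits/symbol


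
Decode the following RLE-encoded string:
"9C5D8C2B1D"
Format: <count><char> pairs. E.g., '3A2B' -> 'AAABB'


Expanding each <count><char> pair:
  9C -> 'CCCCCCCCC'
  5D -> 'DDDDD'
  8C -> 'CCCCCCCC'
  2B -> 'BB'
  1D -> 'D'

Decoded = CCCCCCCCCDDDDDCCCCCCCCBBD


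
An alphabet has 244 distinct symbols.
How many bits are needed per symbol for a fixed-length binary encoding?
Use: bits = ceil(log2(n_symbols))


log2(244) = 7.9307
Bracket: 2^7 = 128 < 244 <= 2^8 = 256
So ceil(log2(244)) = 8

bits = ceil(log2(244)) = ceil(7.9307) = 8 bits


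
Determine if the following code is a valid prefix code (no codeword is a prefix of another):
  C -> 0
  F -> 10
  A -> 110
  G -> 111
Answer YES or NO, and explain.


Checking each pair (does one codeword prefix another?):
  C='0' vs F='10': no prefix
  C='0' vs A='110': no prefix
  C='0' vs G='111': no prefix
  F='10' vs C='0': no prefix
  F='10' vs A='110': no prefix
  F='10' vs G='111': no prefix
  A='110' vs C='0': no prefix
  A='110' vs F='10': no prefix
  A='110' vs G='111': no prefix
  G='111' vs C='0': no prefix
  G='111' vs F='10': no prefix
  G='111' vs A='110': no prefix
No violation found over all pairs.

YES -- this is a valid prefix code. No codeword is a prefix of any other codeword.


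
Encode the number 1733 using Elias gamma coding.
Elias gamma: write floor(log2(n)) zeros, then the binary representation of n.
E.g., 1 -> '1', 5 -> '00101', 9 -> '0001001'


num_bits = floor(log2(1733)) + 1 = 11
leading_zeros = num_bits - 1 = 10
binary(1733) = 11011000101

Elias gamma(1733) = '0000000000' + '11011000101' = 000000000011011000101 (21 bits)


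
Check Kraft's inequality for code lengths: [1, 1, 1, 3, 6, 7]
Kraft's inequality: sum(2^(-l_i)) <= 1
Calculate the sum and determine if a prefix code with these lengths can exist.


Sum = 2^(-1) + 2^(-1) + 2^(-1) + 2^(-3) + 2^(-6) + 2^(-7)
    = 0.5 + 0.5 + 0.5 + 0.125 + 0.015625 + 0.0078125
    = 211/128 = 1.6484375
Since 1.6484375 > 1, Kraft's inequality is NOT satisfied.
A prefix code with these lengths CANNOT exist.

Kraft sum = 1.6484375. Not satisfied.


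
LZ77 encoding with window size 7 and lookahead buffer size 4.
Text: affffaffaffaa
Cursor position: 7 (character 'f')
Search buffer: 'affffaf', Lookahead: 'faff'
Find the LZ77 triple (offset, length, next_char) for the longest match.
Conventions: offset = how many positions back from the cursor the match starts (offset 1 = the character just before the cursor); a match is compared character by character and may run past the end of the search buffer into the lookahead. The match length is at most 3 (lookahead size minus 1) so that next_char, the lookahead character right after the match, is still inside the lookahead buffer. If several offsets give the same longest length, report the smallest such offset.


Try each offset into the search buffer:
  offset=1 (pos 6, char 'f'): match length 1
  offset=2 (pos 5, char 'a'): match length 0
  offset=3 (pos 4, char 'f'): match length 3
  offset=4 (pos 3, char 'f'): match length 1
  offset=5 (pos 2, char 'f'): match length 1
  offset=6 (pos 1, char 'f'): match length 1
  offset=7 (pos 0, char 'a'): match length 0
Longest match has length 3 at offset 3.
next_char = character at position 7 + 3 = 10 -> 'f'

Best match: offset=3, length=3 (matching 'faf' starting at position 4)
LZ77 triple: (3, 3, 'f')


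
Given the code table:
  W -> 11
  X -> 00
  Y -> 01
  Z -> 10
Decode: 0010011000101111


Decoding:
00 -> X
10 -> Z
01 -> Y
10 -> Z
00 -> X
10 -> Z
11 -> W
11 -> W


Result: XZYZXZWW


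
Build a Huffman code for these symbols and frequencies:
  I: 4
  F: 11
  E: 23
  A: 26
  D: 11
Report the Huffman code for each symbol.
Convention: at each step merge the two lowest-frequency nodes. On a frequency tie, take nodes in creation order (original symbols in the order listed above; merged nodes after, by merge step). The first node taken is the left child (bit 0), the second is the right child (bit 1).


Huffman tree construction:
Step 1: Merge I(4) + F(11) = 15
Step 2: Merge D(11) + (I+F)(15) = 26
Step 3: Merge E(23) + A(26) = 49
Step 4: Merge (D+(I+F))(26) + (E+A)(49) = 75
Read each symbol's code off the tree from the root (left child = 0, right child = 1).

Codes:
  I: 010 (length 3)
  F: 011 (length 3)
  E: 10 (length 2)
  A: 11 (length 2)
  D: 00 (length 2)
Average code length: 165/75 = 2.2000 bits/symbol


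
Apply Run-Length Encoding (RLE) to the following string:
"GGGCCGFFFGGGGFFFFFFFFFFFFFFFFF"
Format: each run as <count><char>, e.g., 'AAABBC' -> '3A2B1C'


Scanning runs left to right:
  i=0: run of 'G' x 3 -> '3G'
  i=3: run of 'C' x 2 -> '2C'
  i=5: run of 'G' x 1 -> '1G'
  i=6: run of 'F' x 3 -> '3F'
  i=9: run of 'G' x 4 -> '4G'
  i=13: run of 'F' x 17 -> '17F'

RLE = 3G2C1G3F4G17F


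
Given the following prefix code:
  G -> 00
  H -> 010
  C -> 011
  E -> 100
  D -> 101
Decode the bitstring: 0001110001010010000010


Decoding step by step:
Bits 00 -> G
Bits 011 -> C
Bits 100 -> E
Bits 010 -> H
Bits 100 -> E
Bits 100 -> E
Bits 00 -> G
Bits 010 -> H


Decoded message: GCEHEEGH


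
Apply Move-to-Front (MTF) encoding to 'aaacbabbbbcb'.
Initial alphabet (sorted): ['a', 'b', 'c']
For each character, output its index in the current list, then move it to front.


MTF encoding:
'a': index 0 in ['a', 'b', 'c'] -> ['a', 'b', 'c']
'a': index 0 in ['a', 'b', 'c'] -> ['a', 'b', 'c']
'a': index 0 in ['a', 'b', 'c'] -> ['a', 'b', 'c']
'c': index 2 in ['a', 'b', 'c'] -> ['c', 'a', 'b']
'b': index 2 in ['c', 'a', 'b'] -> ['b', 'c', 'a']
'a': index 2 in ['b', 'c', 'a'] -> ['a', 'b', 'c']
'b': index 1 in ['a', 'b', 'c'] -> ['b', 'a', 'c']
'b': index 0 in ['b', 'a', 'c'] -> ['b', 'a', 'c']
'b': index 0 in ['b', 'a', 'c'] -> ['b', 'a', 'c']
'b': index 0 in ['b', 'a', 'c'] -> ['b', 'a', 'c']
'c': index 2 in ['b', 'a', 'c'] -> ['c', 'b', 'a']
'b': index 1 in ['c', 'b', 'a'] -> ['b', 'c', 'a']


Output: [0, 0, 0, 2, 2, 2, 1, 0, 0, 0, 2, 1]


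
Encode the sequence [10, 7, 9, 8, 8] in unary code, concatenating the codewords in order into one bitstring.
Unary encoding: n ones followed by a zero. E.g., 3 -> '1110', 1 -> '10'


Encode each number as n ones followed by a terminating 0:
  10 -> 11111111110 (11 bits)
  7 -> 11111110 (8 bits)
  9 -> 1111111110 (10 bits)
  8 -> 111111110 (9 bits)
  8 -> 111111110 (9 bits)
Total length = 11 + 8 + 10 + 9 + 9 = 47 bits.

Unary([10, 7, 9, 8, 8]) = 11111111110111111101111111110111111110111111110 (47 bits)


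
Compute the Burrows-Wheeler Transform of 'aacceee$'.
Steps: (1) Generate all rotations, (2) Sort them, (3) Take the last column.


Rotations (sorted):
  0: $aacceee -> last char: e
  1: aacceee$ -> last char: $
  2: acceee$a -> last char: a
  3: cceee$aa -> last char: a
  4: ceee$aac -> last char: c
  5: e$aaccee -> last char: e
  6: ee$aacce -> last char: e
  7: eee$aacc -> last char: c


BWT = e$aaceec


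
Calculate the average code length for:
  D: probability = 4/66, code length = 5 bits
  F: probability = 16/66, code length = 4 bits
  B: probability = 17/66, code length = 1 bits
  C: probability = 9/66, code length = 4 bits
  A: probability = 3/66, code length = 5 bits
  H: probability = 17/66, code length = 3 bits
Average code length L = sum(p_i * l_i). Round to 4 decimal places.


Weighted contributions p_i * l_i:
  D: (4/66) * 5 = 20/66
  F: (16/66) * 4 = 64/66
  B: (17/66) * 1 = 17/66
  C: (9/66) * 4 = 36/66
  A: (3/66) * 5 = 15/66
  H: (17/66) * 3 = 51/66
Sum = (20 + 64 + 17 + 36 + 15 + 51)/66 = 203/66

L = 203/66 = 3.0758 bits/symbol


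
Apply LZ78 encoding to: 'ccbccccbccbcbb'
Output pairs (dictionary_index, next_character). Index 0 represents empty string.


LZ78 encoding steps:
Dictionary: {0: ''}
Step 1: w='' (idx 0), next='c' -> output (0, 'c'), add 'c' as idx 1
Step 2: w='c' (idx 1), next='b' -> output (1, 'b'), add 'cb' as idx 2
Step 3: w='c' (idx 1), next='c' -> output (1, 'c'), add 'cc' as idx 3
Step 4: w='cc' (idx 3), next='b' -> output (3, 'b'), add 'ccb' as idx 4
Step 5: w='ccb' (idx 4), next='c' -> output (4, 'c'), add 'ccbc' as idx 5
Step 6: w='' (idx 0), next='b' -> output (0, 'b'), add 'b' as idx 6
Step 7: w='b' (idx 6), end of input -> output (6, '')


Encoded: [(0, 'c'), (1, 'b'), (1, 'c'), (3, 'b'), (4, 'c'), (0, 'b'), (6, '')]


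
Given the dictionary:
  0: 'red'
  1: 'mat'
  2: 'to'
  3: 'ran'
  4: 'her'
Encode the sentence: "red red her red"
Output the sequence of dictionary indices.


Look up each word in the dictionary:
  'red' -> 0
  'red' -> 0
  'her' -> 4
  'red' -> 0

Encoded: [0, 0, 4, 0]


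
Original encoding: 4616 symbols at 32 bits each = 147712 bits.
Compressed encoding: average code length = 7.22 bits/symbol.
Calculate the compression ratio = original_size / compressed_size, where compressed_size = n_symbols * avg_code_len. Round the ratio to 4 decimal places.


original_size = n_symbols * orig_bits = 4616 * 32 = 147712 bits
compressed_size = n_symbols * avg_code_len = 4616 * 7.22 = 33327.52 bits
ratio = original_size / compressed_size = 147712 / 33327.52 = 4.4321

Compression ratio = 4.4321


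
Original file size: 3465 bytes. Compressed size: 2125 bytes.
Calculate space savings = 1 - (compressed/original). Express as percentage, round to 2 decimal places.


ratio = compressed/original = 2125/3465 = 0.613276
savings = 1 - ratio = 1 - 0.613276 = 0.386724
as a percentage: 0.386724 * 100 = 38.67%

Space savings = 1 - 2125/3465 = 38.67%


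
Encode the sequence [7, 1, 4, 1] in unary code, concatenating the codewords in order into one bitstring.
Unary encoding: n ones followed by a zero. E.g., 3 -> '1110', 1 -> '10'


Encode each number as n ones followed by a terminating 0:
  7 -> 11111110 (8 bits)
  1 -> 10 (2 bits)
  4 -> 11110 (5 bits)
  1 -> 10 (2 bits)
Total length = 8 + 2 + 5 + 2 = 17 bits.

Unary([7, 1, 4, 1]) = 11111110101111010 (17 bits)


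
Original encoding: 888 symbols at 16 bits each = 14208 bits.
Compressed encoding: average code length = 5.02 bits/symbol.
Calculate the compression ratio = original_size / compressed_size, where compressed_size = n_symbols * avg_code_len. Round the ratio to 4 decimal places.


original_size = n_symbols * orig_bits = 888 * 16 = 14208 bits
compressed_size = n_symbols * avg_code_len = 888 * 5.02 = 4457.76 bits
ratio = original_size / compressed_size = 14208 / 4457.76 = 3.1873

Compression ratio = 3.1873


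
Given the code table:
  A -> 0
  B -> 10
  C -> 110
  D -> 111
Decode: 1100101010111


Decoding:
110 -> C
0 -> A
10 -> B
10 -> B
10 -> B
111 -> D


Result: CABBBD


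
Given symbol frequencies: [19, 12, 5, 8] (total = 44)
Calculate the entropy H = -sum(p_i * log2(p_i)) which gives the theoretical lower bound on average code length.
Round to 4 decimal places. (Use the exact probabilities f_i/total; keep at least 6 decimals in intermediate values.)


Per-symbol terms -p_i * log2(p_i) with p_i = f_i/44:
  p = 19/44 = 0.431818: log2(p) = -1.211504, -p*log2(p) = 0.523149
  p = 12/44 = 0.272727: log2(p) = -1.874469, -p*log2(p) = 0.511219
  p = 5/44 = 0.113636: log2(p) = -3.137504, -p*log2(p) = 0.356534
  p = 8/44 = 0.181818: log2(p) = -2.459432, -p*log2(p) = 0.447169
H = 0.523149 + 0.511219 + 0.356534 + 0.447169 = 1.838071

H = 1.8381 bits/symbol
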